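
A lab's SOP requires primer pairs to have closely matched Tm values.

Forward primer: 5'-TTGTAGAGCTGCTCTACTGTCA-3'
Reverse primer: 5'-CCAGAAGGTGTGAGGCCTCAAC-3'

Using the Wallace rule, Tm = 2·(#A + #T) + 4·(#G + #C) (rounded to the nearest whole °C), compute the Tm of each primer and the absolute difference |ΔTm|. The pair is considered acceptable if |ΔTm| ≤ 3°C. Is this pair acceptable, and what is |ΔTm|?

Forward: A=4 T=8 G=5 C=5 → Tm = 2·12 + 4·10 = 64°C.
Reverse: A=6 T=3 G=7 C=6 → Tm = 2·9 + 4·13 = 70°C.
|ΔTm| = |64 − 70| = 6°C, > 3°C.

|ΔTm| = 6°C; the pair is not acceptable.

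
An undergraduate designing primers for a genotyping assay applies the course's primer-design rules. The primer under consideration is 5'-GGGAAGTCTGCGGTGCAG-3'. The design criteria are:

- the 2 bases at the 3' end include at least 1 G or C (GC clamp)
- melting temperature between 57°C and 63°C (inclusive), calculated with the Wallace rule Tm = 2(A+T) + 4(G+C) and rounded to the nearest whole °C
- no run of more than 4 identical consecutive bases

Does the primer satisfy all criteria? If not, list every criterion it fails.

Base counts: A=3, T=3, G=9, C=3 (length 18).
GC clamp: 3' end AG has 1 G/C ✓
Tm: Tm = 2·6 + 4·12 = 60°C ✓
homopolymer run: longest run = 3 ✓

Meets all criteria.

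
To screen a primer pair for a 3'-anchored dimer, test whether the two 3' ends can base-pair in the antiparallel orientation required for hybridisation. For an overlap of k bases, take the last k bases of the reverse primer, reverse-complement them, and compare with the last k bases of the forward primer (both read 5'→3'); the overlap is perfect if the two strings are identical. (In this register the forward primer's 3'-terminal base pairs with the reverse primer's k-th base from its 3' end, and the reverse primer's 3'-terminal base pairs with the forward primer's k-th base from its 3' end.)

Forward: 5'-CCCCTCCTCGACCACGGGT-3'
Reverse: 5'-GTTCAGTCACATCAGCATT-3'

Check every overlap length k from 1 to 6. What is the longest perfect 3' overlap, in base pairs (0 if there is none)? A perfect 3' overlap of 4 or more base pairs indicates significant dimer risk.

Last 6 bases (5'→3') — forward …ACGGGT, reverse …AGCATT.
Reverse complement of the reverse primer's last 6 bases: AATGCT; its first k bases are the reverse complement of the reverse primer's last k bases, so a perfect k-base overlap needs the forward primer's last k bases to equal them.
Comparing (forward last k vs required): k=1: T vs A ✗; k=2: GT vs AA ✗; k=3: GGT vs AAT ✗; k=4: GGGT vs AATG ✗; k=5: CGGGT vs AATGC ✗; k=6: ACGGGT vs AATGCT ✗.
No overlap length from 1 to 6 is perfect, so the longest perfect 3' overlap is 0.

Longest perfect overlap: 0 complementary base pairs; below the dimer-risk threshold (threshold 4).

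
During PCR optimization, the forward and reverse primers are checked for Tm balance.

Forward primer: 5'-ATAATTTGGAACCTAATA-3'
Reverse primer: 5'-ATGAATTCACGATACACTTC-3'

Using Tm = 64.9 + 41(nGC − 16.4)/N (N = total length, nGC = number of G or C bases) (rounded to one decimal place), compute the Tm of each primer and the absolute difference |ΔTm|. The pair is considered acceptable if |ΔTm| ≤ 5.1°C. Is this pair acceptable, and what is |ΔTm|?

|ΔTm| = 8.9°C; the pair is not acceptable.

Forward: G+C = 4, N = 18 → Tm = 64.9 + 41·(4 − 16.4)/18 = 36.7°C.
Reverse: G+C = 7, N = 20 → Tm = 64.9 + 41·(7 − 16.4)/20 = 45.6°C.
|ΔTm| = |36.7 − 45.6| = 8.9°C, > 5.1°C.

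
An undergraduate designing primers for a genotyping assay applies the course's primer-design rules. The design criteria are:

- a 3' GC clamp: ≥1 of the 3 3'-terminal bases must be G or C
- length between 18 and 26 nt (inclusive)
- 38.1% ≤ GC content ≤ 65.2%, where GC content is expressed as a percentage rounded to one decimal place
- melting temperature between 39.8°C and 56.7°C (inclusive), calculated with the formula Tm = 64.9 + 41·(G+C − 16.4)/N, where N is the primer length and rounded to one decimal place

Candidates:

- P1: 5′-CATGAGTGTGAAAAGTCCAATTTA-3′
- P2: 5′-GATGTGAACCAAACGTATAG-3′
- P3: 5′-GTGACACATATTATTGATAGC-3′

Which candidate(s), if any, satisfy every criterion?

P1 (24 nt, A=9 T=7 G=5 C=3): 3' end TTA has 0 G/C, need ≥1 ✗; length 24 ✓; GC 8/24 = 33.3%, outside 38.1–65.2% ✗; Tm = 64.9 + 41·(8 − 16.4)/24 = 50.6°C ✓ — fails.
P2 (20 nt, A=8 T=4 G=5 C=3): 3' end TAG has 1 G/C ✓; length 20 ✓; GC 8/20 = 40.0% ✓; Tm = 64.9 + 41·(8 − 16.4)/20 = 47.7°C ✓ — passes.
P3 (21 nt, A=7 T=7 G=4 C=3): 3' end AGC has 2 G/C ✓; length 21 ✓; GC 7/21 = 33.3%, outside 38.1–65.2% ✗; Tm = 64.9 + 41·(7 − 16.4)/21 = 46.5°C ✓ — fails.

P2 only.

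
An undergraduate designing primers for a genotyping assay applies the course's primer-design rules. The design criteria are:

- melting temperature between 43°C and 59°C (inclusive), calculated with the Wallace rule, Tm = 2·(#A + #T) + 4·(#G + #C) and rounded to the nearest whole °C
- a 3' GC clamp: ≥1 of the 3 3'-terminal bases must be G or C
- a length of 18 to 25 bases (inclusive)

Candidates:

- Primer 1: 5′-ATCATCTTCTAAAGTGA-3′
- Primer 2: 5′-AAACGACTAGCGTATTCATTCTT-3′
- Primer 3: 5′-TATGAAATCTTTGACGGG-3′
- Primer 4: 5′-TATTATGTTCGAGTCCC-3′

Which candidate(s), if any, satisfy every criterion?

Primer 3 only.

Primer 1 (17 nt, A=6 T=6 G=2 C=3): Tm = 2·12 + 4·5 = 44°C ✓; 3' end TGA has 1 G/C ✓; length 17, outside 18–25 ✗ — fails.
Primer 2 (23 nt, A=7 T=8 G=3 C=5): Tm = 2·15 + 4·8 = 62°C, outside 43–59°C ✗; 3' end CTT has 1 G/C ✓; length 23 ✓ — fails.
Primer 3 (18 nt, A=5 T=6 G=5 C=2): Tm = 2·11 + 4·7 = 50°C ✓; 3' end GGG has 3 G/C ✓; length 18 ✓ — passes.
Primer 4 (17 nt, A=3 T=7 G=3 C=4): Tm = 2·10 + 4·7 = 48°C ✓; 3' end CCC has 3 G/C ✓; length 17, outside 18–25 ✗ — fails.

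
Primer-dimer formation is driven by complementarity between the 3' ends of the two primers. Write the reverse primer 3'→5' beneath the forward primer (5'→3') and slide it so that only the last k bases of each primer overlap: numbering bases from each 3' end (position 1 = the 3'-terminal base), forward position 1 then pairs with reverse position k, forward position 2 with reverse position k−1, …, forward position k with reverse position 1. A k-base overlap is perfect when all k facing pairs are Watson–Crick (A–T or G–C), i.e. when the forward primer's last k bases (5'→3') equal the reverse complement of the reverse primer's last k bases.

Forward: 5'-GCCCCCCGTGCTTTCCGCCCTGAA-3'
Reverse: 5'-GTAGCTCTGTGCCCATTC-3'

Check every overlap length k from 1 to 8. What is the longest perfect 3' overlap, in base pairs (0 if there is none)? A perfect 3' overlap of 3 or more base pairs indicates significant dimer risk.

Last 8 bases (5'→3') — forward …GCCCTGAA, reverse …GCCCATTC.
Reverse complement of the reverse primer's last 8 bases: GAATGGGC; its first k bases are the reverse complement of the reverse primer's last k bases, so a perfect k-base overlap needs the forward primer's last k bases to equal them.
Comparing (forward last k vs required): k=1: A vs G ✗; k=2: AA vs GA ✗; k=3: GAA vs GAA ✓; k=4: TGAA vs GAAT ✗; k=5: CTGAA vs GAATG ✗; k=6: CCTGAA vs GAATGG ✗; k=7: CCCTGAA vs GAATGGG ✗; k=8: GCCCTGAA vs GAATGGGC ✗.
Only k = 3 is perfect, so the longest perfect 3' overlap is 3.

Longest perfect overlap: 3 complementary base pairs; significant dimer risk (threshold 3).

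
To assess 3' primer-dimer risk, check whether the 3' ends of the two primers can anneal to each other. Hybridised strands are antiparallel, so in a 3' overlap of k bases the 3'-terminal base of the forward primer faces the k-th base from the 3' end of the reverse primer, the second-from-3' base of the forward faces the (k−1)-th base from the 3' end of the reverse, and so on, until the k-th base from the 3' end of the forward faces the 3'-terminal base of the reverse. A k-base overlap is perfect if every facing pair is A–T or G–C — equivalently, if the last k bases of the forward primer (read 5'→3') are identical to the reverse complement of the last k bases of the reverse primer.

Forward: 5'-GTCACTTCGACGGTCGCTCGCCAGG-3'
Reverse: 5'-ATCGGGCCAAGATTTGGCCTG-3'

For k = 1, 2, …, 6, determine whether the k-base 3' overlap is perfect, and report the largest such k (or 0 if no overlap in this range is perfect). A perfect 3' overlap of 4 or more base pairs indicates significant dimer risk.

Last 6 bases (5'→3') — forward …GCCAGG, reverse …GGCCTG.
Reverse complement of the reverse primer's last 6 bases: CAGGCC; its first k bases are the reverse complement of the reverse primer's last k bases, so a perfect k-base overlap needs the forward primer's last k bases to equal them.
Comparing (forward last k vs required): k=1: G vs C ✗; k=2: GG vs CA ✗; k=3: AGG vs CAG ✗; k=4: CAGG vs CAGG ✓; k=5: CCAGG vs CAGGC ✗; k=6: GCCAGG vs CAGGCC ✗.
Only k = 4 is perfect, so the longest perfect 3' overlap is 4.

Longest perfect overlap: 4 complementary base pairs; significant dimer risk (threshold 4).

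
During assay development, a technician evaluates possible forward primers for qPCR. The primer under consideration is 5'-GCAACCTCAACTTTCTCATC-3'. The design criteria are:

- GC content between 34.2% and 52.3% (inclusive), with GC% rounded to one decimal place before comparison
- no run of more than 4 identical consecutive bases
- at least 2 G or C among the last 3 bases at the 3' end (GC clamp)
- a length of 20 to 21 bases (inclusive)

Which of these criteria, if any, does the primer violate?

Base counts: A=5, T=6, G=1, C=8 (length 20).
GC content: GC 9/20 = 45.0% ✓
homopolymer run: longest run = 3 ✓
GC clamp: 3' end ATC has 1 G/C, need ≥2 ✗
length: length 20 ✓

Fails: GC clamp.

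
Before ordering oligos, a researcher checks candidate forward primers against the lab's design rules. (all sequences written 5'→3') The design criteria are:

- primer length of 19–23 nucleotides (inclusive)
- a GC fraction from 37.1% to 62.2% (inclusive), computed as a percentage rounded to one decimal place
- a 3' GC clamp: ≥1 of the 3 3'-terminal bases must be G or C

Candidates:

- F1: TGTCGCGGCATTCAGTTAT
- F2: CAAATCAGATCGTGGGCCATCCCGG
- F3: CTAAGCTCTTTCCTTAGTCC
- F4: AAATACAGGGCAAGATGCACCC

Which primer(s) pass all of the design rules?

F1 (19 nt, A=3 T=7 G=5 C=4): length 19 ✓; GC 9/19 = 47.4% ✓; 3' end TAT has 0 G/C, need ≥1 ✗ — fails.
F2 (25 nt, A=6 T=4 G=7 C=8): length 25, outside 19–23 ✗; GC 15/25 = 60.0% ✓; 3' end CGG has 3 G/C ✓ — fails.
F3 (20 nt, A=3 T=8 G=2 C=7): length 20 ✓; GC 9/20 = 45.0% ✓; 3' end TCC has 2 G/C ✓ — passes.
F4 (22 nt, A=9 T=2 G=5 C=6): length 22 ✓; GC 11/22 = 50.0% ✓; 3' end CCC has 3 G/C ✓ — passes.

F3 and F4.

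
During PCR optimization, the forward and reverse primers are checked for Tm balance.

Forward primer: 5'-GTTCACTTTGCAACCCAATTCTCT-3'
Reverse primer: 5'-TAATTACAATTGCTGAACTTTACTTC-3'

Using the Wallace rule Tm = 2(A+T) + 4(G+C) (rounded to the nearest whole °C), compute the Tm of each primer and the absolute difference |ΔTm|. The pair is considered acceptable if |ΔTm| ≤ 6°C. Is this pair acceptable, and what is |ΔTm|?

|ΔTm| = 2°C; the pair is acceptable.

Forward: A=5 T=9 G=2 C=8 → Tm = 2·14 + 4·10 = 68°C.
Reverse: A=8 T=11 G=2 C=5 → Tm = 2·19 + 4·7 = 66°C.
|ΔTm| = |68 − 66| = 2°C, ≤ 6°C.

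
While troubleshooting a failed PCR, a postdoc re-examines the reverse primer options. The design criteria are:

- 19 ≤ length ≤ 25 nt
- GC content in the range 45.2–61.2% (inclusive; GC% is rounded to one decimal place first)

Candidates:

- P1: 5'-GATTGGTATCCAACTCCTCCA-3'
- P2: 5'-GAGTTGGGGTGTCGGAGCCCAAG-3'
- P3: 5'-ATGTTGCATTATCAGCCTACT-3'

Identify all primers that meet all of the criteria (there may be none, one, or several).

P1 only.

P1 (21 nt, A=5 T=6 G=3 C=7): length 21 ✓; GC 10/21 = 47.6% ✓ — passes.
P2 (23 nt, A=4 T=4 G=11 C=4): length 23 ✓; GC 15/23 = 65.2%, outside 45.2–61.2% ✗ — fails.
P3 (21 nt, A=5 T=8 G=3 C=5): length 21 ✓; GC 8/21 = 38.1%, outside 45.2–61.2% ✗ — fails.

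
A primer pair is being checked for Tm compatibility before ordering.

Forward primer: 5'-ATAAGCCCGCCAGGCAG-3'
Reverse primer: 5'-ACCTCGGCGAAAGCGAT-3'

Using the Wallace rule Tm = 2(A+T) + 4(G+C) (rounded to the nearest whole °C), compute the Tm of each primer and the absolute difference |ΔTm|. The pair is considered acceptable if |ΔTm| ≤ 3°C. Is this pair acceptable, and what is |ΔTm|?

|ΔTm| = 2°C; the pair is acceptable.

Forward: A=5 T=1 G=5 C=6 → Tm = 2·6 + 4·11 = 56°C.
Reverse: A=5 T=2 G=5 C=5 → Tm = 2·7 + 4·10 = 54°C.
|ΔTm| = |56 − 54| = 2°C, ≤ 3°C.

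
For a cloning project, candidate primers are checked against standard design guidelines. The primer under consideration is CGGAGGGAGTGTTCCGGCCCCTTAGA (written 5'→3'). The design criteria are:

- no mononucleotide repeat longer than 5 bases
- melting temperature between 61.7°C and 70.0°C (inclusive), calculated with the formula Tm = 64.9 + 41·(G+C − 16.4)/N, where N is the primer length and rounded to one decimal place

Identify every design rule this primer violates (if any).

Meets all criteria.

Base counts: A=4, T=5, G=10, C=7 (length 26).
homopolymer run: longest run = 4 ✓
Tm: Tm = 64.9 + 41·(17 − 16.4)/26 = 65.8°C ✓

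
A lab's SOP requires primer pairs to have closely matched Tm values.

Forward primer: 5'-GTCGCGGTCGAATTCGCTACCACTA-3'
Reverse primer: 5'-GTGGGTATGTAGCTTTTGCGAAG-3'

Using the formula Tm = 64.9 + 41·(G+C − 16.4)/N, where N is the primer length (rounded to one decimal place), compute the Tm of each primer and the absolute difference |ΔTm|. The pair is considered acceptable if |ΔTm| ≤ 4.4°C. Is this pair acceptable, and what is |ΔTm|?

|ΔTm| = 5.7°C; the pair is not acceptable.

Forward: G+C = 14, N = 25 → Tm = 64.9 + 41·(14 − 16.4)/25 = 61.0°C.
Reverse: G+C = 11, N = 23 → Tm = 64.9 + 41·(11 − 16.4)/23 = 55.3°C.
|ΔTm| = |61.0 − 55.3| = 5.7°C, > 4.4°C.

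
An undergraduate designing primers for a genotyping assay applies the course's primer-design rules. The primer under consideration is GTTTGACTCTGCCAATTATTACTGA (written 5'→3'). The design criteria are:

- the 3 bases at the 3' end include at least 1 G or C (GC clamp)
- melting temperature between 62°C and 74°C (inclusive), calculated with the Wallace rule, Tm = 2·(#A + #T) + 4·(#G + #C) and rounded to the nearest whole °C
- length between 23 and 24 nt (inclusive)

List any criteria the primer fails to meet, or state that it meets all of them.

Base counts: A=6, T=10, G=4, C=5 (length 25).
GC clamp: 3' end TGA has 1 G/C ✓
Tm: Tm = 2·16 + 4·9 = 68°C ✓
length: length 25, outside 23–24 ✗

Fails: length.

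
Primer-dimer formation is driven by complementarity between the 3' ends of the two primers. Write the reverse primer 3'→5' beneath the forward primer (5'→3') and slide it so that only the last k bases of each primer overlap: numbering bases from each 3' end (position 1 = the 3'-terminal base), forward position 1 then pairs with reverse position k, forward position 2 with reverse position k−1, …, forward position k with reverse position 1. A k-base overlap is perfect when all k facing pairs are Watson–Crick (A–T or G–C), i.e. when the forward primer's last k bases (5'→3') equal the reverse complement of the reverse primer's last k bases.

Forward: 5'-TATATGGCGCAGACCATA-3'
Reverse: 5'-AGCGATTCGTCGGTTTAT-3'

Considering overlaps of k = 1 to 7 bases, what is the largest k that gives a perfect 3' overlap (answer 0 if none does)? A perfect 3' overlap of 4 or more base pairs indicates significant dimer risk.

Last 7 bases (5'→3') — forward …GACCATA, reverse …GGTTTAT.
Reverse complement of the reverse primer's last 7 bases: ATAAACC; its first k bases are the reverse complement of the reverse primer's last k bases, so a perfect k-base overlap needs the forward primer's last k bases to equal them.
Comparing (forward last k vs required): k=1: A vs A ✓; k=2: TA vs AT ✗; k=3: ATA vs ATA ✓; k=4: CATA vs ATAA ✗; k=5: CCATA vs ATAAA ✗; k=6: ACCATA vs ATAAAC ✗; k=7: GACCATA vs ATAAACC ✗.
Perfect overlaps at k = 1, 3; the largest is 3.

Longest perfect overlap: 3 complementary base pairs; below the dimer-risk threshold (threshold 4).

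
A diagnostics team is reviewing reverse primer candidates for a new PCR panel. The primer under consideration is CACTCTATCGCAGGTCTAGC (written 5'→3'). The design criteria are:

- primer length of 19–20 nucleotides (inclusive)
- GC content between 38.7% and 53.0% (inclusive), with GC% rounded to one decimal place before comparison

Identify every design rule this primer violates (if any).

Fails: GC content.

Base counts: A=4, T=5, G=4, C=7 (length 20).
length: length 20 ✓
GC content: GC 11/20 = 55.0%, outside 38.7–53.0% ✗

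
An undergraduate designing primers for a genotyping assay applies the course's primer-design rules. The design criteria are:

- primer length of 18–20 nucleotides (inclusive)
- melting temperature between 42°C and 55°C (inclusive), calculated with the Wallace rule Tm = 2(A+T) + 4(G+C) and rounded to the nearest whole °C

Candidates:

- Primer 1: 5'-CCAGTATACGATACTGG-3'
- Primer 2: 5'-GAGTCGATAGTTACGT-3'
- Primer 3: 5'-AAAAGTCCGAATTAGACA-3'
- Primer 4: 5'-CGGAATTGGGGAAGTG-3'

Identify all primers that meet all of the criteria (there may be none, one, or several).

Primer 1 (17 nt, A=5 T=4 G=4 C=4): length 17, outside 18–20 ✗; Tm = 2·9 + 4·8 = 50°C ✓ — fails.
Primer 2 (16 nt, A=4 T=5 G=5 C=2): length 16, outside 18–20 ✗; Tm = 2·9 + 4·7 = 46°C ✓ — fails.
Primer 3 (18 nt, A=9 T=3 G=3 C=3): length 18 ✓; Tm = 2·12 + 4·6 = 48°C ✓ — passes.
Primer 4 (16 nt, A=4 T=3 G=8 C=1): length 16, outside 18–20 ✗; Tm = 2·7 + 4·9 = 50°C ✓ — fails.

Primer 3 only.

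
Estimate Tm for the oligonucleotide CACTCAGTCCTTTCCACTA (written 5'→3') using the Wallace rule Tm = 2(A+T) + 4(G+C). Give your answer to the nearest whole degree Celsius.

56°C

Base counts: A=4, T=6, G=1, C=8 (length 19).
Tm = 2·(4+6) + 4·(1+8) = 2·10 + 4·9 = 20 + 36 = 56°C.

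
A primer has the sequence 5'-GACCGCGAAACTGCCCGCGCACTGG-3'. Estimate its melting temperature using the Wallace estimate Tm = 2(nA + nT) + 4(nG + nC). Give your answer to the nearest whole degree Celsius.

Base counts: A=5, T=2, G=8, C=10 (length 25).
Tm = 2·(5+2) + 4·(8+10) = 2·7 + 4·18 = 14 + 72 = 86°C.

86°C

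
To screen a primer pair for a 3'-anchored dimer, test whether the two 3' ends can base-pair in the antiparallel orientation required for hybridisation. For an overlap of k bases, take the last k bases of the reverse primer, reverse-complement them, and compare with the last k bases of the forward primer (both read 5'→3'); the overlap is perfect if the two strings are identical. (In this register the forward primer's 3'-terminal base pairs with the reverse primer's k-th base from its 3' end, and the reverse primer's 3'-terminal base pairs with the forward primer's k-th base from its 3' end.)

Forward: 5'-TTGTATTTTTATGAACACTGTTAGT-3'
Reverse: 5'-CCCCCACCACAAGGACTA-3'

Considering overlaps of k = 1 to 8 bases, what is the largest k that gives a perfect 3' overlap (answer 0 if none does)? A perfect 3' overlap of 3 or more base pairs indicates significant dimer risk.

Longest perfect overlap: 4 complementary base pairs; significant dimer risk (threshold 3).

Last 8 bases (5'→3') — forward …CTGTTAGT, reverse …AAGGACTA.
Reverse complement of the reverse primer's last 8 bases: TAGTCCTT; its first k bases are the reverse complement of the reverse primer's last k bases, so a perfect k-base overlap needs the forward primer's last k bases to equal them.
Comparing (forward last k vs required): k=1: T vs T ✓; k=2: GT vs TA ✗; k=3: AGT vs TAG ✗; k=4: TAGT vs TAGT ✓; k=5: TTAGT vs TAGTC ✗; k=6: GTTAGT vs TAGTCC ✗; k=7: TGTTAGT vs TAGTCCT ✗; k=8: CTGTTAGT vs TAGTCCTT ✗.
Perfect overlaps at k = 1, 4; the largest is 4.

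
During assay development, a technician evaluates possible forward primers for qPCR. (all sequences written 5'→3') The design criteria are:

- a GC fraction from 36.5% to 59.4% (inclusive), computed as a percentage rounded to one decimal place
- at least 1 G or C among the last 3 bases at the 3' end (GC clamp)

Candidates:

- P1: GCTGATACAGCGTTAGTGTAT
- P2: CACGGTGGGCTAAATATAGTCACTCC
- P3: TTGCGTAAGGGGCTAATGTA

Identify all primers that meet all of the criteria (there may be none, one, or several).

P1 (21 nt, A=5 T=7 G=6 C=3): GC 9/21 = 42.9% ✓; 3' end TAT has 0 G/C, need ≥1 ✗ — fails.
P2 (26 nt, A=7 T=6 G=6 C=7): GC 13/26 = 50.0% ✓; 3' end TCC has 2 G/C ✓ — passes.
P3 (20 nt, A=5 T=6 G=7 C=2): GC 9/20 = 45.0% ✓; 3' end GTA has 1 G/C ✓ — passes.

P2 and P3.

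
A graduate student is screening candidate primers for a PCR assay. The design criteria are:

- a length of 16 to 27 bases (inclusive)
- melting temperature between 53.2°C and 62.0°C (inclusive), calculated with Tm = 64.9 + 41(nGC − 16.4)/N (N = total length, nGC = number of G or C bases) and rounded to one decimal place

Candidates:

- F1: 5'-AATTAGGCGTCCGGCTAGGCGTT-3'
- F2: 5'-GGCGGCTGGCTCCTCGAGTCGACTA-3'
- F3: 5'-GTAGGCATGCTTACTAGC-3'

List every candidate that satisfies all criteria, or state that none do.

F1 only.

F1 (23 nt, A=4 T=6 G=8 C=5): length 23 ✓; Tm = 64.9 + 41·(13 − 16.4)/23 = 58.8°C ✓ — passes.
F2 (25 nt, A=3 T=5 G=9 C=8): length 25 ✓; Tm = 64.9 + 41·(17 − 16.4)/25 = 65.9°C, outside 53.2–62.0°C ✗ — fails.
F3 (18 nt, A=4 T=5 G=5 C=4): length 18 ✓; Tm = 64.9 + 41·(9 − 16.4)/18 = 48.0°C, outside 53.2–62.0°C ✗ — fails.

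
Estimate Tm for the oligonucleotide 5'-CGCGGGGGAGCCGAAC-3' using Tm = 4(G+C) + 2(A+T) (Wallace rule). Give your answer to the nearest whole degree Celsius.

Base counts: A=3, T=0, G=8, C=5 (length 16).
Tm = 2·(3+0) + 4·(8+5) = 2·3 + 4·13 = 6 + 52 = 58°C.

58°C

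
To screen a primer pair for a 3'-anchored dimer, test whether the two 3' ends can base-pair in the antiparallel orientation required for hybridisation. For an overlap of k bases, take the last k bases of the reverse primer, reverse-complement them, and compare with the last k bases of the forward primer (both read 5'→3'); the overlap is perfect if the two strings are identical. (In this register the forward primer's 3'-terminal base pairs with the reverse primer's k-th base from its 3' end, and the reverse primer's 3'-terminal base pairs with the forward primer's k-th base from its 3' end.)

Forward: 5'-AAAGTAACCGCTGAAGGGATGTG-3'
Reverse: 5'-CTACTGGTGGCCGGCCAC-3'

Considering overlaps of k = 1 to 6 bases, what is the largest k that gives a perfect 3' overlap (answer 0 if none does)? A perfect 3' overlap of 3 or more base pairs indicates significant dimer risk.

Longest perfect overlap: 3 complementary base pairs; significant dimer risk (threshold 3).

Last 6 bases (5'→3') — forward …GATGTG, reverse …GGCCAC.
Reverse complement of the reverse primer's last 6 bases: GTGGCC; its first k bases are the reverse complement of the reverse primer's last k bases, so a perfect k-base overlap needs the forward primer's last k bases to equal them.
Comparing (forward last k vs required): k=1: G vs G ✓; k=2: TG vs GT ✗; k=3: GTG vs GTG ✓; k=4: TGTG vs GTGG ✗; k=5: ATGTG vs GTGGC ✗; k=6: GATGTG vs GTGGCC ✗.
Perfect overlaps at k = 1, 3; the largest is 3.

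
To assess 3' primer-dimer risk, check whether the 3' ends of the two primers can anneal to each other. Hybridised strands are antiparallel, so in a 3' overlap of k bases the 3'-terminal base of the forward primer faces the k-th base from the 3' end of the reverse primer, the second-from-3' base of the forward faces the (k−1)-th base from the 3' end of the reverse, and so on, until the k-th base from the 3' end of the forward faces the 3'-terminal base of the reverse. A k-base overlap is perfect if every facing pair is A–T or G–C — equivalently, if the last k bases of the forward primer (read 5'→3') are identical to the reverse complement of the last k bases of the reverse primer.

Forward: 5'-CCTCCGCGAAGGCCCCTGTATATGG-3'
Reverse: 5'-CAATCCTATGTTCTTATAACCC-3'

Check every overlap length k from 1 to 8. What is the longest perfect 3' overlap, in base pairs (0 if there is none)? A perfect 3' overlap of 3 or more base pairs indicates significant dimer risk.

Last 8 bases (5'→3') — forward …GTATATGG, reverse …TATAACCC.
Reverse complement of the reverse primer's last 8 bases: GGGTTATA; its first k bases are the reverse complement of the reverse primer's last k bases, so a perfect k-base overlap needs the forward primer's last k bases to equal them.
Comparing (forward last k vs required): k=1: G vs G ✓; k=2: GG vs GG ✓; k=3: TGG vs GGG ✗; k=4: ATGG vs GGGT ✗; k=5: TATGG vs GGGTT ✗; k=6: ATATGG vs GGGTTA ✗; k=7: TATATGG vs GGGTTAT ✗; k=8: GTATATGG vs GGGTTATA ✗.
Perfect overlaps at k = 1, 2; the largest is 2.

Longest perfect overlap: 2 complementary base pairs; below the dimer-risk threshold (threshold 3).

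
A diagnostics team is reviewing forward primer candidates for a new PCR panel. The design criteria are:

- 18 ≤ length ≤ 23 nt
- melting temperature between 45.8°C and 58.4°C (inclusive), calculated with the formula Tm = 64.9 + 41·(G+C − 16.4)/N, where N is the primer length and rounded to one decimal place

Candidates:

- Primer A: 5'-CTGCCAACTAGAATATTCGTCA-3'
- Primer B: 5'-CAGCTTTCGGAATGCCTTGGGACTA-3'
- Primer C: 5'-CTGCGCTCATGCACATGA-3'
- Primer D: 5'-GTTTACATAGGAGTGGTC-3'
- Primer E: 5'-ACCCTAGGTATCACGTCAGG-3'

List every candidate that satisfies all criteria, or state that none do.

Primer A (22 nt, A=7 T=6 G=3 C=6): length 22 ✓; Tm = 64.9 + 41·(9 − 16.4)/22 = 51.1°C ✓ — passes.
Primer B (25 nt, A=5 T=7 G=7 C=6): length 25, outside 18–23 ✗; Tm = 64.9 + 41·(13 − 16.4)/25 = 59.3°C, outside 45.8–58.4°C ✗ — fails.
Primer C (18 nt, A=4 T=4 G=4 C=6): length 18 ✓; Tm = 64.9 + 41·(10 − 16.4)/18 = 50.3°C ✓ — passes.
Primer D (18 nt, A=4 T=6 G=6 C=2): length 18 ✓; Tm = 64.9 + 41·(8 − 16.4)/18 = 45.8°C ✓ — passes.
Primer E (20 nt, A=5 T=4 G=5 C=6): length 20 ✓; Tm = 64.9 + 41·(11 − 16.4)/20 = 53.8°C ✓ — passes.

Primer A, Primer C, Primer D and Primer E.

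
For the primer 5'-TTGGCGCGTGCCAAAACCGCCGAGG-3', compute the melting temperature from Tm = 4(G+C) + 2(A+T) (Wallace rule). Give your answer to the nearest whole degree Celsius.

84°C

Base counts: A=5, T=3, G=9, C=8 (length 25).
Tm = 2·(5+3) + 4·(9+8) = 2·8 + 4·17 = 16 + 68 = 84°C.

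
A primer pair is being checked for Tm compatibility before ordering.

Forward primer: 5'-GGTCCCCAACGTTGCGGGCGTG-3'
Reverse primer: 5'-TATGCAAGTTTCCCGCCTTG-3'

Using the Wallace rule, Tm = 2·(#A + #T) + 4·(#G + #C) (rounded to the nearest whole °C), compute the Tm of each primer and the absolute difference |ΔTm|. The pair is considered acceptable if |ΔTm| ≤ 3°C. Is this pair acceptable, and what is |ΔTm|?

Forward: A=2 T=4 G=9 C=7 → Tm = 2·6 + 4·16 = 76°C.
Reverse: A=3 T=7 G=4 C=6 → Tm = 2·10 + 4·10 = 60°C.
|ΔTm| = |76 − 60| = 16°C, > 3°C.

|ΔTm| = 16°C; the pair is not acceptable.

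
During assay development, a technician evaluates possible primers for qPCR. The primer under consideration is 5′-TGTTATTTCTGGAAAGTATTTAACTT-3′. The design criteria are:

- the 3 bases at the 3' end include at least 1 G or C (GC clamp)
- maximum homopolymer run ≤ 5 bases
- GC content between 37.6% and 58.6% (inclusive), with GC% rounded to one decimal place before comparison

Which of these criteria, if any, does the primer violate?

Fails: GC content.

Base counts: A=7, T=13, G=4, C=2 (length 26).
GC clamp: 3' end CTT has 1 G/C ✓
homopolymer run: longest run = 3 ✓
GC content: GC 6/26 = 23.1%, outside 37.6–58.6% ✗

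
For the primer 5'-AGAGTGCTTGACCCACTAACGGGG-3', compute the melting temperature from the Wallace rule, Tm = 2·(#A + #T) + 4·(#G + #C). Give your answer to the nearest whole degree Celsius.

76°C

Base counts: A=6, T=4, G=8, C=6 (length 24).
Tm = 2·(6+4) + 4·(8+6) = 2·10 + 4·14 = 20 + 56 = 76°C.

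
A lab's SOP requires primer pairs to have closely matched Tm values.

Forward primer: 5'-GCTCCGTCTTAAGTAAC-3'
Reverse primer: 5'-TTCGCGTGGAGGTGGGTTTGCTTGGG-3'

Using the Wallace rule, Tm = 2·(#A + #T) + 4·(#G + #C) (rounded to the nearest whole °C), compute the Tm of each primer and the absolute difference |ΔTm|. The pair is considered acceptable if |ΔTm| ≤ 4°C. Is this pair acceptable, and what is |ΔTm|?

|ΔTm| = 34°C; the pair is not acceptable.

Forward: A=4 T=5 G=3 C=5 → Tm = 2·9 + 4·8 = 50°C.
Reverse: A=1 T=9 G=13 C=3 → Tm = 2·10 + 4·16 = 84°C.
|ΔTm| = |50 − 84| = 34°C, > 4°C.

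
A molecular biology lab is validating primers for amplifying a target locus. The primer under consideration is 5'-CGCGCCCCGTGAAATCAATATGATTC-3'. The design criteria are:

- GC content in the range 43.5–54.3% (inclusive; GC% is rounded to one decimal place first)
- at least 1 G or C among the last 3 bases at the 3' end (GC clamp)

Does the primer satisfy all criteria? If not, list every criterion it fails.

Base counts: A=7, T=6, G=5, C=8 (length 26).
GC content: GC 13/26 = 50.0% ✓
GC clamp: 3' end TTC has 1 G/C ✓

Meets all criteria.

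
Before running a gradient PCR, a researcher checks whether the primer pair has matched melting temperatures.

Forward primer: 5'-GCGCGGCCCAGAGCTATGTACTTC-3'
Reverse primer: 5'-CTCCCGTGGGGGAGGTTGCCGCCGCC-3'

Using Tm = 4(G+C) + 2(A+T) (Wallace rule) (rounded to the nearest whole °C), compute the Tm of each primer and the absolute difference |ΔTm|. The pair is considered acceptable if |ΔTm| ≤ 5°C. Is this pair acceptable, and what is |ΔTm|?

|ΔTm| = 16°C; the pair is not acceptable.

Forward: A=4 T=5 G=7 C=8 → Tm = 2·9 + 4·15 = 78°C.
Reverse: A=1 T=4 G=11 C=10 → Tm = 2·5 + 4·21 = 94°C.
|ΔTm| = |78 − 94| = 16°C, > 5°C.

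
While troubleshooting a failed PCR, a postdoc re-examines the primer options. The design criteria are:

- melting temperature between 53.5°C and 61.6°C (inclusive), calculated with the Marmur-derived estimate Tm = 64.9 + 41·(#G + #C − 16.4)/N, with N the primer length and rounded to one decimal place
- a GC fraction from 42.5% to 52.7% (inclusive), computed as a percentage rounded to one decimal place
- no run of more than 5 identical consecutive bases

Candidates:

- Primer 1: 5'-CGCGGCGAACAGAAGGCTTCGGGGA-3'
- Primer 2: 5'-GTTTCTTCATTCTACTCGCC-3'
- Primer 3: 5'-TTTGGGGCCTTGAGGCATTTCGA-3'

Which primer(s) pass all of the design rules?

Primer 1 (25 nt, A=6 T=2 G=11 C=6): Tm = 64.9 + 41·(17 − 16.4)/25 = 65.9°C, outside 53.5–61.6°C ✗; GC 17/25 = 68.0%, outside 42.5–52.7% ✗; longest run = 4 ✓ — fails.
Primer 2 (20 nt, A=2 T=9 G=2 C=7): Tm = 64.9 + 41·(9 − 16.4)/20 = 49.7°C, outside 53.5–61.6°C ✗; GC 9/20 = 45.0% ✓; longest run = 3 ✓ — fails.
Primer 3 (23 nt, A=3 T=8 G=8 C=4): Tm = 64.9 + 41·(12 − 16.4)/23 = 57.1°C ✓; GC 12/23 = 52.2% ✓; longest run = 4 ✓ — passes.

Primer 3 only.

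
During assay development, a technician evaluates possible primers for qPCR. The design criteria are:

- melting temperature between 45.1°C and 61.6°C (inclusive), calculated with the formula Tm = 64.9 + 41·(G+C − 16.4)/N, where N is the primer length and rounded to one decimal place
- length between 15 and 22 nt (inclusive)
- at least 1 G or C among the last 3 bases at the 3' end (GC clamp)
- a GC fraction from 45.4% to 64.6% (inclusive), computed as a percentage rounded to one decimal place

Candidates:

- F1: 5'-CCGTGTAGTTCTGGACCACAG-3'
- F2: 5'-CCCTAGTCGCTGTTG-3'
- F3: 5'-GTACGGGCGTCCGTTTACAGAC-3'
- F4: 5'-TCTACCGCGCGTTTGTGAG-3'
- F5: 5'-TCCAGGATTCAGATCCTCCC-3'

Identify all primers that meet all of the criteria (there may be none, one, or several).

F1 (21 nt, A=4 T=5 G=6 C=6): Tm = 64.9 + 41·(12 − 16.4)/21 = 56.3°C ✓; length 21 ✓; 3' end CAG has 2 G/C ✓; GC 12/21 = 57.1% ✓ — passes.
F2 (15 nt, A=1 T=5 G=4 C=5): Tm = 64.9 + 41·(9 − 16.4)/15 = 44.7°C, outside 45.1–61.6°C ✗; length 15 ✓; 3' end TTG has 1 G/C ✓; GC 9/15 = 60.0% ✓ — fails.
F3 (22 nt, A=4 T=5 G=7 C=6): Tm = 64.9 + 41·(13 − 16.4)/22 = 58.6°C ✓; length 22 ✓; 3' end GAC has 2 G/C ✓; GC 13/22 = 59.1% ✓ — passes.
F4 (19 nt, A=2 T=6 G=6 C=5): Tm = 64.9 + 41·(11 − 16.4)/19 = 53.2°C ✓; length 19 ✓; 3' end GAG has 2 G/C ✓; GC 11/19 = 57.9% ✓ — passes.
F5 (20 nt, A=4 T=5 G=3 C=8): Tm = 64.9 + 41·(11 − 16.4)/20 = 53.8°C ✓; length 20 ✓; 3' end CCC has 3 G/C ✓; GC 11/20 = 55.0% ✓ — passes.

F1, F3, F4 and F5.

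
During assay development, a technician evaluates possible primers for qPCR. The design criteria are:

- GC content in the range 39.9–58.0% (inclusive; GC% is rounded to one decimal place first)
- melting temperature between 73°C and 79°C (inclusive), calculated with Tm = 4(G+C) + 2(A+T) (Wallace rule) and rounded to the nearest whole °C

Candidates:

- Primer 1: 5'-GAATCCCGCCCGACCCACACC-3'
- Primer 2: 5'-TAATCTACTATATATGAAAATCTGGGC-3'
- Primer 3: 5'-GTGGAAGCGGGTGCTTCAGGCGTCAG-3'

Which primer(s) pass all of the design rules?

Primer 1 (21 nt, A=5 T=1 G=3 C=12): GC 15/21 = 71.4%, outside 39.9–58.0% ✗; Tm = 2·6 + 4·15 = 72°C, outside 73–79°C ✗ — fails.
Primer 2 (27 nt, A=10 T=9 G=4 C=4): GC 8/27 = 29.6%, outside 39.9–58.0% ✗; Tm = 2·19 + 4·8 = 70°C, outside 73–79°C ✗ — fails.
Primer 3 (26 nt, A=4 T=5 G=12 C=5): GC 17/26 = 65.4%, outside 39.9–58.0% ✗; Tm = 2·9 + 4·17 = 86°C, outside 73–79°C ✗ — fails.

None of the candidates satisfy all criteria.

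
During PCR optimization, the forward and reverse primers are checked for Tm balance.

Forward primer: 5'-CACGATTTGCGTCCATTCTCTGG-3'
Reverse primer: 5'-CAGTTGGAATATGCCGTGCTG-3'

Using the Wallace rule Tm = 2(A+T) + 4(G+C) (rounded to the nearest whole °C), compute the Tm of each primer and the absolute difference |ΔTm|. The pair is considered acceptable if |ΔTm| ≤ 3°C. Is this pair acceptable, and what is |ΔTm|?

Forward: A=3 T=8 G=5 C=7 → Tm = 2·11 + 4·12 = 70°C.
Reverse: A=4 T=6 G=7 C=4 → Tm = 2·10 + 4·11 = 64°C.
|ΔTm| = |70 − 64| = 6°C, > 3°C.

|ΔTm| = 6°C; the pair is not acceptable.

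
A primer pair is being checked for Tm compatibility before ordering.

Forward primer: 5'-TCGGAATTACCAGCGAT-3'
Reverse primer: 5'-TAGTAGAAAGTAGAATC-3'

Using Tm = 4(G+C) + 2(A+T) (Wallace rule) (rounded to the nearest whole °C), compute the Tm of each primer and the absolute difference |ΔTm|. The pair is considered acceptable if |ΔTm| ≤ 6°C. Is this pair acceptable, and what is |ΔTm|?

|ΔTm| = 6°C; the pair is acceptable.

Forward: A=5 T=4 G=4 C=4 → Tm = 2·9 + 4·8 = 50°C.
Reverse: A=8 T=4 G=4 C=1 → Tm = 2·12 + 4·5 = 44°C.
|ΔTm| = |50 − 44| = 6°C, ≤ 6°C.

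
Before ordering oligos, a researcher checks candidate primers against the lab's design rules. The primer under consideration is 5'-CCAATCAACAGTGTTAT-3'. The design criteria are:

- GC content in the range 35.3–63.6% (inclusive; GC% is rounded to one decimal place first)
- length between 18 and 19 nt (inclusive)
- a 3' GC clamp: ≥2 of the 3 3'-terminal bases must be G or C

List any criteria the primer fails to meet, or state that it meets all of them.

Fails: length, GC clamp.

Base counts: A=6, T=5, G=2, C=4 (length 17).
GC content: GC 6/17 = 35.3% ✓
length: length 17, outside 18–19 ✗
GC clamp: 3' end TAT has 0 G/C, need ≥2 ✗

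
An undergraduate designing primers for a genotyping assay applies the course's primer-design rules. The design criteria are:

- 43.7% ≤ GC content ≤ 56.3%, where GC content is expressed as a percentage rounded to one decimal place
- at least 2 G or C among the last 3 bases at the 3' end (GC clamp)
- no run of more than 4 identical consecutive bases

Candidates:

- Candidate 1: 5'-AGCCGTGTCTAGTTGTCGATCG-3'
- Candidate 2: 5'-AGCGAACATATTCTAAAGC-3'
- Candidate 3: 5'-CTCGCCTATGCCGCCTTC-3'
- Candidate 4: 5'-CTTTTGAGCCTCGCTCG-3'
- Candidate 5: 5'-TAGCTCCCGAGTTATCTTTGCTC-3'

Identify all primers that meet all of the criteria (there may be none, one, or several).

Candidate 1 (22 nt, A=3 T=7 G=7 C=5): GC 12/22 = 54.5% ✓; 3' end TCG has 2 G/C ✓; longest run = 2 ✓ — passes.
Candidate 2 (19 nt, A=8 T=4 G=3 C=4): GC 7/19 = 36.8%, outside 43.7–56.3% ✗; 3' end AGC has 2 G/C ✓; longest run = 3 ✓ — fails.
Candidate 3 (18 nt, A=1 T=5 G=3 C=9): GC 12/18 = 66.7%, outside 43.7–56.3% ✗; 3' end TTC has 1 G/C, need ≥2 ✗; longest run = 2 ✓ — fails.
Candidate 4 (17 nt, A=1 T=6 G=4 C=6): GC 10/17 = 58.8%, outside 43.7–56.3% ✗; 3' end TCG has 2 G/C ✓; longest run = 4 ✓ — fails.
Candidate 5 (23 nt, A=3 T=9 G=4 C=7): GC 11/23 = 47.8% ✓; 3' end CTC has 2 G/C ✓; longest run = 3 ✓ — passes.

Candidate 1 and Candidate 5.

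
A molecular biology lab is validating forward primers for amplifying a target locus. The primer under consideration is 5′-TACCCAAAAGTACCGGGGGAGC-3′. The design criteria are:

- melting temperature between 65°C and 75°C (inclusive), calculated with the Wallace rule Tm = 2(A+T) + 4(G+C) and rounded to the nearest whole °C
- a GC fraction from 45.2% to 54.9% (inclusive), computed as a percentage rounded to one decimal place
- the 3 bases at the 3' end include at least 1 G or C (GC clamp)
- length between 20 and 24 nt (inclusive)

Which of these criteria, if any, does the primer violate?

Base counts: A=7, T=2, G=7, C=6 (length 22).
Tm: Tm = 2·9 + 4·13 = 70°C ✓
GC content: GC 13/22 = 59.1%, outside 45.2–54.9% ✗
GC clamp: 3' end AGC has 2 G/C ✓
length: length 22 ✓

Fails: GC content.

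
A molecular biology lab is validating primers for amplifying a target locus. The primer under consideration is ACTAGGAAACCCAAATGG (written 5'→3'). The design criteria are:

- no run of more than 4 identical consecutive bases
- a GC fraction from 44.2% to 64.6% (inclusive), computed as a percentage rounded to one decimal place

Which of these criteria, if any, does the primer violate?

Base counts: A=8, T=2, G=4, C=4 (length 18).
homopolymer run: longest run = 3 ✓
GC content: GC 8/18 = 44.4% ✓

Meets all criteria.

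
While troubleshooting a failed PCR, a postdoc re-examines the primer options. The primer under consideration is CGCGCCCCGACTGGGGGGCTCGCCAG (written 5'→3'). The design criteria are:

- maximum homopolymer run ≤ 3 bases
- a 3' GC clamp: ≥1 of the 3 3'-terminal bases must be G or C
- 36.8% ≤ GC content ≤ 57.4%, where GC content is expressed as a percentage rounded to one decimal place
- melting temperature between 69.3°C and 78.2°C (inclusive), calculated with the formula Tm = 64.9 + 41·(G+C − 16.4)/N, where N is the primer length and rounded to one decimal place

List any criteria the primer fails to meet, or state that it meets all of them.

Fails: homopolymer run, GC content.

Base counts: A=2, T=2, G=11, C=11 (length 26).
homopolymer run: longest run = 6, exceeds 3 ✗
GC clamp: 3' end CAG has 2 G/C ✓
GC content: GC 22/26 = 84.6%, outside 36.8–57.4% ✗
Tm: Tm = 64.9 + 41·(22 − 16.4)/26 = 73.7°C ✓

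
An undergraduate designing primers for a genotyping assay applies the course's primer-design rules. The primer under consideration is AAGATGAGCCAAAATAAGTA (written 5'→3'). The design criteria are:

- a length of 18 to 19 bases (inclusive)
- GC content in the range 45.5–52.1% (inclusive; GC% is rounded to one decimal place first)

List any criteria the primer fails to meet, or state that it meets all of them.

Base counts: A=11, T=3, G=4, C=2 (length 20).
length: length 20, outside 18–19 ✗
GC content: GC 6/20 = 30.0%, outside 45.5–52.1% ✗

Fails: length, GC content.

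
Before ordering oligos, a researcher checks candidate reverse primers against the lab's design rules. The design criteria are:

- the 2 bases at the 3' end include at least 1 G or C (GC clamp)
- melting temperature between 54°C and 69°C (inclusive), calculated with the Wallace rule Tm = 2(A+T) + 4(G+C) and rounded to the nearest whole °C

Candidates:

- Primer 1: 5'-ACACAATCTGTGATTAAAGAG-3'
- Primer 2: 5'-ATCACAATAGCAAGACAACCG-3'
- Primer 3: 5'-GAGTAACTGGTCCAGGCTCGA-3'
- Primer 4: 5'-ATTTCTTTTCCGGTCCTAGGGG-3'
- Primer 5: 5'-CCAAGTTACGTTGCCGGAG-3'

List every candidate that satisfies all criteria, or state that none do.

Primer 1 (21 nt, A=9 T=5 G=4 C=3): 3' end AG has 1 G/C ✓; Tm = 2·14 + 4·7 = 56°C ✓ — passes.
Primer 2 (21 nt, A=10 T=2 G=3 C=6): 3' end CG has 2 G/C ✓; Tm = 2·12 + 4·9 = 60°C ✓ — passes.
Primer 3 (21 nt, A=5 T=4 G=7 C=5): 3' end GA has 1 G/C ✓; Tm = 2·9 + 4·12 = 66°C ✓ — passes.
Primer 4 (22 nt, A=2 T=9 G=6 C=5): 3' end GG has 2 G/C ✓; Tm = 2·11 + 4·11 = 66°C ✓ — passes.
Primer 5 (19 nt, A=4 T=4 G=6 C=5): 3' end AG has 1 G/C ✓; Tm = 2·8 + 4·11 = 60°C ✓ — passes.

Primer 1, Primer 2, Primer 3, Primer 4 and Primer 5.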